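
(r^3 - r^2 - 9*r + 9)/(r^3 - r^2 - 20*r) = (-r^3 + r^2 + 9*r - 9)/(r*(-r^2 + r + 20))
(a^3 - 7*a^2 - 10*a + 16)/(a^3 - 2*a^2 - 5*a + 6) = (a - 8)/(a - 3)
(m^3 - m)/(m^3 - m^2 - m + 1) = m/(m - 1)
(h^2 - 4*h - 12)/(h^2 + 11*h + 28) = (h^2 - 4*h - 12)/(h^2 + 11*h + 28)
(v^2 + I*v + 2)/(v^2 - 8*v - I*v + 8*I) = (v + 2*I)/(v - 8)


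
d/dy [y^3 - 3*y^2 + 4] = 3*y*(y - 2)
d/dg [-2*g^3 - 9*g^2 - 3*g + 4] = -6*g^2 - 18*g - 3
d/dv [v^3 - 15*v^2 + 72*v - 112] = 3*v^2 - 30*v + 72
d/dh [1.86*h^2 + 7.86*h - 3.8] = 3.72*h + 7.86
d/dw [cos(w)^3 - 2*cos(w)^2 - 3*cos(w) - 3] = 3*sin(w)^3 + 4*sin(w)*cos(w)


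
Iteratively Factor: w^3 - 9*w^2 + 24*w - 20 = (w - 2)*(w^2 - 7*w + 10) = (w - 2)^2*(w - 5)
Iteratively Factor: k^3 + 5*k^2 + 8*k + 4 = (k + 1)*(k^2 + 4*k + 4) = (k + 1)*(k + 2)*(k + 2)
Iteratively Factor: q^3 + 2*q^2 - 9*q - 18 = (q - 3)*(q^2 + 5*q + 6) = (q - 3)*(q + 2)*(q + 3)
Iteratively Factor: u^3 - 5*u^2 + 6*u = (u)*(u^2 - 5*u + 6) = u*(u - 3)*(u - 2)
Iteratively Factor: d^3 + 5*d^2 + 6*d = (d + 3)*(d^2 + 2*d) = d*(d + 3)*(d + 2)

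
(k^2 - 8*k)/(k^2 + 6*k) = (k - 8)/(k + 6)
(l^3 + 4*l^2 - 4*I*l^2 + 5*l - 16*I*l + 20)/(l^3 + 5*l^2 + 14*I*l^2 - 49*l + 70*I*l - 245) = (l^3 + l^2*(4 - 4*I) + l*(5 - 16*I) + 20)/(l^3 + l^2*(5 + 14*I) + l*(-49 + 70*I) - 245)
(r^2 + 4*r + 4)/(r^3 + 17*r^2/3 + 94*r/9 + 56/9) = 9*(r + 2)/(9*r^2 + 33*r + 28)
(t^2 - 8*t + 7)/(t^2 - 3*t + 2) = (t - 7)/(t - 2)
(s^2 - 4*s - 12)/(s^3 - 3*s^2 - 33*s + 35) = (s^2 - 4*s - 12)/(s^3 - 3*s^2 - 33*s + 35)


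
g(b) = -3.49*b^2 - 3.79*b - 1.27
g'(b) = -6.98*b - 3.79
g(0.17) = -2.02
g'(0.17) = -4.98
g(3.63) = -61.02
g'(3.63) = -29.13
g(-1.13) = -1.44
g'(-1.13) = 4.10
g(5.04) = -109.02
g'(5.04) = -38.97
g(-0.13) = -0.84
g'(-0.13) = -2.88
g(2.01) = -22.99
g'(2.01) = -17.82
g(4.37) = -84.48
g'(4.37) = -34.29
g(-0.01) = -1.23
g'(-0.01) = -3.72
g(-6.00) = -104.17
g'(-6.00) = 38.09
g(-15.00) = -729.67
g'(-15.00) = 100.91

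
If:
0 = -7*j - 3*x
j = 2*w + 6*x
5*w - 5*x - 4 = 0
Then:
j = 24/295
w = 36/59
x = -56/295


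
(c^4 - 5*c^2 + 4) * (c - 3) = c^5 - 3*c^4 - 5*c^3 + 15*c^2 + 4*c - 12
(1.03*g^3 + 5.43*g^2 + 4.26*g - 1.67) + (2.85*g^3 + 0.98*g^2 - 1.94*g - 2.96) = 3.88*g^3 + 6.41*g^2 + 2.32*g - 4.63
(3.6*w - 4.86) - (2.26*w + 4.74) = 1.34*w - 9.6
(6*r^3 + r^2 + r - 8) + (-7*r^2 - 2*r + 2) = 6*r^3 - 6*r^2 - r - 6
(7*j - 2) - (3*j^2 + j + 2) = -3*j^2 + 6*j - 4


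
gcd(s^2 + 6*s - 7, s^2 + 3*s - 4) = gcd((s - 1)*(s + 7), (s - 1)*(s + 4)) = s - 1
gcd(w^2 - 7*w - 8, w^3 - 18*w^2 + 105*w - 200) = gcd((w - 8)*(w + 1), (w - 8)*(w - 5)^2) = w - 8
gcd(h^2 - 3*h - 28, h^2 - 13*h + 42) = h - 7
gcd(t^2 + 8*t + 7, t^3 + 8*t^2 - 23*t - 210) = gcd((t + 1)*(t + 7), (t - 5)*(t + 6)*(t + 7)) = t + 7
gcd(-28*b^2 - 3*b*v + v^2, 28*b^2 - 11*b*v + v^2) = -7*b + v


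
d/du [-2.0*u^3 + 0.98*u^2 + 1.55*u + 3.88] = -6.0*u^2 + 1.96*u + 1.55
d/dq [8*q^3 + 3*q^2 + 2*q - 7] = 24*q^2 + 6*q + 2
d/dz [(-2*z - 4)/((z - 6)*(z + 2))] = 2/(z - 6)^2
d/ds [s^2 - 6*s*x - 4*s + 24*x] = 2*s - 6*x - 4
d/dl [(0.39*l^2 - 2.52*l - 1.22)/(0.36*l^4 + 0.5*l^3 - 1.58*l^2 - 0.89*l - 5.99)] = (-0.2808*l^5 + 2.5266*l^4 + 4.2768*l^3 - 2.4987*l^2 - 8.5274*l + 14.009)/(0.1296*l^8 + 0.36*l^7 - 0.8876*l^6 - 2.2208*l^5 - 2.7064*l^4 - 3.1776*l^3 + 19.7205*l^2 + 10.6622*l + 35.8801)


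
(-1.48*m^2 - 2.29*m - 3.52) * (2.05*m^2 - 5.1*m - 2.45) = -3.034*m^4 + 2.8535*m^3 + 8.089*m^2 + 23.5625*m + 8.624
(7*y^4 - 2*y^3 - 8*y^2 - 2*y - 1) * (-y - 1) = -7*y^5 - 5*y^4 + 10*y^3 + 10*y^2 + 3*y + 1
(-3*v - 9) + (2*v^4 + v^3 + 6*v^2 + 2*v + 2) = 2*v^4 + v^3 + 6*v^2 - v - 7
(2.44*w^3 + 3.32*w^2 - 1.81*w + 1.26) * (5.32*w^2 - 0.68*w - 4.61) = 12.9808*w^5 + 16.0032*w^4 - 23.1352*w^3 - 7.3712*w^2 + 7.4873*w - 5.8086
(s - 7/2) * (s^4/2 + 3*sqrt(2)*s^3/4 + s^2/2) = s^5/2 - 7*s^4/4 + 3*sqrt(2)*s^4/4 - 21*sqrt(2)*s^3/8 + s^3/2 - 7*s^2/4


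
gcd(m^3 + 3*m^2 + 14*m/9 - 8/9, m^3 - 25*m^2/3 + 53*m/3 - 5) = m - 1/3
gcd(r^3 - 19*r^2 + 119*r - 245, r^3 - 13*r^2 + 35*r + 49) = r^2 - 14*r + 49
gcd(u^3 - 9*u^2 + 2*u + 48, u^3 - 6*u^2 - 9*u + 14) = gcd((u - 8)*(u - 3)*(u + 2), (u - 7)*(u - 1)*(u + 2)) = u + 2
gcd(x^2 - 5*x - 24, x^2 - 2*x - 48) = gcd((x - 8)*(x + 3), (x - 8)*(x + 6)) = x - 8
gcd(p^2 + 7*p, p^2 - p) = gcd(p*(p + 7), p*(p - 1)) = p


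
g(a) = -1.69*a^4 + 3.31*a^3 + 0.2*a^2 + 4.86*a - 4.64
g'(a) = -6.76*a^3 + 9.93*a^2 + 0.4*a + 4.86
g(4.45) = -350.09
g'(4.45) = -392.42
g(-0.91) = -12.55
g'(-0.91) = 17.81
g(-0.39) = -6.74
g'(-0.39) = 6.62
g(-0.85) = -11.54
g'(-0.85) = 15.85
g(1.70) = 6.35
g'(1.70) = 1.03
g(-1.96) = -63.26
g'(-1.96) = 93.12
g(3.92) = -182.19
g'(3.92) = -248.18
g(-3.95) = -636.12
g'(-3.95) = 574.83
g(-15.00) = -96760.04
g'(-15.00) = 25048.11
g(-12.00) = -40797.68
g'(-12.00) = 13111.26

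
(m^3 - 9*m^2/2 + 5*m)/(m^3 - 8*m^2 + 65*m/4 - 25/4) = 2*m*(m - 2)/(2*m^2 - 11*m + 5)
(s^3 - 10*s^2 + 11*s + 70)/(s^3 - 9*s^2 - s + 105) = (s + 2)/(s + 3)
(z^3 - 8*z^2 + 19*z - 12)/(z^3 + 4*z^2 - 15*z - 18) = (z^2 - 5*z + 4)/(z^2 + 7*z + 6)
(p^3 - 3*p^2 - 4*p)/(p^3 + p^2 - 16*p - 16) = p/(p + 4)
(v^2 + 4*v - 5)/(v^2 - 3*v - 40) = (v - 1)/(v - 8)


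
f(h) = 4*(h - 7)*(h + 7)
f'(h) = 8*h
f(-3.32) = -151.91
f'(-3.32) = -26.56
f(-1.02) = -191.84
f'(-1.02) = -8.16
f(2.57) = -169.58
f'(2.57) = 20.56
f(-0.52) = -194.92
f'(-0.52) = -4.16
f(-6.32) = -36.23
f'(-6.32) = -50.56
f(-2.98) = -160.48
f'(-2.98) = -23.84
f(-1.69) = -184.58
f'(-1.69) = -13.52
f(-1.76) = -183.61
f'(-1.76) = -14.08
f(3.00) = -160.00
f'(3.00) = 24.00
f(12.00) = 380.00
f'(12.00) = 96.00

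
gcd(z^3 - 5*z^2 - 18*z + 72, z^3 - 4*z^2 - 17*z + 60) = z^2 + z - 12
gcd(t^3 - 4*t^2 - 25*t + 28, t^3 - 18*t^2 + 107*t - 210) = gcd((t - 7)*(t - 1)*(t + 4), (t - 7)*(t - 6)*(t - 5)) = t - 7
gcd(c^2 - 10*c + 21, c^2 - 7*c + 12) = c - 3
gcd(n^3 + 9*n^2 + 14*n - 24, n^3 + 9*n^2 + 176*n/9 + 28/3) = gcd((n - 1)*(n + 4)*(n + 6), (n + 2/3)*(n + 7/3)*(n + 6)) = n + 6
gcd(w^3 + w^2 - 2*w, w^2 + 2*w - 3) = w - 1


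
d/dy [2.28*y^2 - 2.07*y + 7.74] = 4.56*y - 2.07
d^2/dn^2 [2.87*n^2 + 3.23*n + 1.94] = 5.74000000000000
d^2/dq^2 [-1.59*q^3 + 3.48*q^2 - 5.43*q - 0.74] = 6.96 - 9.54*q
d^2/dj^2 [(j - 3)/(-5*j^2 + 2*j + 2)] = 2*(4*(j - 3)*(5*j - 1)^2 + (15*j - 17)*(-5*j^2 + 2*j + 2))/(-5*j^2 + 2*j + 2)^3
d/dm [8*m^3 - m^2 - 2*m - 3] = 24*m^2 - 2*m - 2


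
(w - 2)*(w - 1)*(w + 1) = w^3 - 2*w^2 - w + 2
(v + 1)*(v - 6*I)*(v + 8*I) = v^3 + v^2 + 2*I*v^2 + 48*v + 2*I*v + 48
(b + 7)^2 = b^2 + 14*b + 49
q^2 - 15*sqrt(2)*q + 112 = (q - 8*sqrt(2))*(q - 7*sqrt(2))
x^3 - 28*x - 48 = (x - 6)*(x + 2)*(x + 4)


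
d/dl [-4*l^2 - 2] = -8*l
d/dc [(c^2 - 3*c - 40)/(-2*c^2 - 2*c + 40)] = -2/(c^2 - 8*c + 16)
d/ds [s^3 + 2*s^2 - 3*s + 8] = 3*s^2 + 4*s - 3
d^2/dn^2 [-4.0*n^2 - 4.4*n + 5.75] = -8.00000000000000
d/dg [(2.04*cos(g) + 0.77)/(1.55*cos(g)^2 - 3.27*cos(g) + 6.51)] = (3.162*cos(g)^2 + 2.387*cos(g) - 15.7983)*sin(g)/(2.4025*cos(g)^4 - 10.137*cos(g)^3 + 30.8739*cos(g)^2 - 42.5754*cos(g) + 42.3801)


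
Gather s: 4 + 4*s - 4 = 4*s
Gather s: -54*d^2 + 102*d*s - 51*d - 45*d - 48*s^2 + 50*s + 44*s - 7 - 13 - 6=-54*d^2 - 96*d - 48*s^2 + s*(102*d + 94) - 26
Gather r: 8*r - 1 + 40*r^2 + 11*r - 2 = 40*r^2 + 19*r - 3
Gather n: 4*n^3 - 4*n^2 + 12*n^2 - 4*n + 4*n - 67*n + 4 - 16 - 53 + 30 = 4*n^3 + 8*n^2 - 67*n - 35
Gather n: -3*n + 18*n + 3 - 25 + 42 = 15*n + 20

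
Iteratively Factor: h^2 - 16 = (h + 4)*(h - 4)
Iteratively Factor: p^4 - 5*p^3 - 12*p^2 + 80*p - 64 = (p - 4)*(p^3 - p^2 - 16*p + 16) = (p - 4)*(p - 1)*(p^2 - 16) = (p - 4)*(p - 1)*(p + 4)*(p - 4)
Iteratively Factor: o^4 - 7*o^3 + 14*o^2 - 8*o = (o - 2)*(o^3 - 5*o^2 + 4*o) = (o - 2)*(o - 1)*(o^2 - 4*o) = o*(o - 2)*(o - 1)*(o - 4)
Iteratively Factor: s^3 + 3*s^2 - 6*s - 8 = (s - 2)*(s^2 + 5*s + 4) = (s - 2)*(s + 4)*(s + 1)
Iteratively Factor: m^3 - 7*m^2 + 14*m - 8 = (m - 4)*(m^2 - 3*m + 2) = (m - 4)*(m - 1)*(m - 2)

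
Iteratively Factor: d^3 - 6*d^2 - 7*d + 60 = (d - 5)*(d^2 - d - 12) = (d - 5)*(d - 4)*(d + 3)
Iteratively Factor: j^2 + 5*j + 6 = (j + 2)*(j + 3)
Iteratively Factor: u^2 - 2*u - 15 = (u + 3)*(u - 5)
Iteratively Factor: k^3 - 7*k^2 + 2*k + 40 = (k - 5)*(k^2 - 2*k - 8) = (k - 5)*(k + 2)*(k - 4)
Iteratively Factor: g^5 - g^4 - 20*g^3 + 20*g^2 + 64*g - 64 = (g - 1)*(g^4 - 20*g^2 + 64) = (g - 1)*(g + 2)*(g^3 - 2*g^2 - 16*g + 32) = (g - 2)*(g - 1)*(g + 2)*(g^2 - 16) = (g - 4)*(g - 2)*(g - 1)*(g + 2)*(g + 4)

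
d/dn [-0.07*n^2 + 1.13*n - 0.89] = 1.13 - 0.14*n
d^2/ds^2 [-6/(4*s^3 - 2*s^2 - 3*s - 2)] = 12*(2*(6*s - 1)*(-4*s^3 + 2*s^2 + 3*s + 2) + (-12*s^2 + 4*s + 3)^2)/(-4*s^3 + 2*s^2 + 3*s + 2)^3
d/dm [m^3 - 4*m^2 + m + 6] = 3*m^2 - 8*m + 1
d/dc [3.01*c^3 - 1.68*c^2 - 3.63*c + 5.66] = 9.03*c^2 - 3.36*c - 3.63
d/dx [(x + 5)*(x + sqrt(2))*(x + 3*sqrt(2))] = 3*x^2 + 10*x + 8*sqrt(2)*x + 6 + 20*sqrt(2)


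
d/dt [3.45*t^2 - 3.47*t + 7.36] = 6.9*t - 3.47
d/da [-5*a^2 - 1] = -10*a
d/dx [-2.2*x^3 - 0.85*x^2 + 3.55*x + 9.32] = -6.6*x^2 - 1.7*x + 3.55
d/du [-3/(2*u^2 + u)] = 3*(4*u + 1)/(u^2*(2*u + 1)^2)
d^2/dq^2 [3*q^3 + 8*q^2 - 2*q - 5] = 18*q + 16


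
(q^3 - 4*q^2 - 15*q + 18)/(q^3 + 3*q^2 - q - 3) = (q - 6)/(q + 1)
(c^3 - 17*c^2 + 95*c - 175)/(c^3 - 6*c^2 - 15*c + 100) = (c - 7)/(c + 4)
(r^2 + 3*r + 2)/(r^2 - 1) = (r + 2)/(r - 1)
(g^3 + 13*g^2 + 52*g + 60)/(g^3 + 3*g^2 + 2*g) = (g^2 + 11*g + 30)/(g*(g + 1))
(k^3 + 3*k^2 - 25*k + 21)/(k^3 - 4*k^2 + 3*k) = (k + 7)/k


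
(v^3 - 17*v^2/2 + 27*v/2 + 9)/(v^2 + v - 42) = (2*v^2 - 5*v - 3)/(2*(v + 7))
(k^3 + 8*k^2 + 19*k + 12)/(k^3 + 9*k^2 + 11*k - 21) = (k^2 + 5*k + 4)/(k^2 + 6*k - 7)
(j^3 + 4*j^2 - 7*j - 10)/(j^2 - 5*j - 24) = (-j^3 - 4*j^2 + 7*j + 10)/(-j^2 + 5*j + 24)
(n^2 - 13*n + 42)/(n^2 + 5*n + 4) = (n^2 - 13*n + 42)/(n^2 + 5*n + 4)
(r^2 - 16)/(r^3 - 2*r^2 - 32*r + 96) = (r + 4)/(r^2 + 2*r - 24)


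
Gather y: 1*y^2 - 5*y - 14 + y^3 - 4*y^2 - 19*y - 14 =y^3 - 3*y^2 - 24*y - 28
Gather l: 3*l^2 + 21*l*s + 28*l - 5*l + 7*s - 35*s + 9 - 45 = 3*l^2 + l*(21*s + 23) - 28*s - 36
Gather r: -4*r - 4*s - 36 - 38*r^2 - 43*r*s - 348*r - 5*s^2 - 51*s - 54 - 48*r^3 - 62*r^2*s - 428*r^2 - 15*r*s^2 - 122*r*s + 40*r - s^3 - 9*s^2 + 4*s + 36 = -48*r^3 + r^2*(-62*s - 466) + r*(-15*s^2 - 165*s - 312) - s^3 - 14*s^2 - 51*s - 54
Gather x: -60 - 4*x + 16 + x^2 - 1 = x^2 - 4*x - 45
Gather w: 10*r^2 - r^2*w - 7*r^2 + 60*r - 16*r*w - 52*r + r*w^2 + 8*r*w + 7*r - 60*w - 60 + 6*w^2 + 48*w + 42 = 3*r^2 + 15*r + w^2*(r + 6) + w*(-r^2 - 8*r - 12) - 18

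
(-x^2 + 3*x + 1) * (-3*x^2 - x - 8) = 3*x^4 - 8*x^3 + 2*x^2 - 25*x - 8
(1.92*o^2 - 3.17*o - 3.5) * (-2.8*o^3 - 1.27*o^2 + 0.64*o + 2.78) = -5.376*o^5 + 6.4376*o^4 + 15.0547*o^3 + 7.7538*o^2 - 11.0526*o - 9.73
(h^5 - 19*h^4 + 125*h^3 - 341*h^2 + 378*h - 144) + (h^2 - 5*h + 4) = h^5 - 19*h^4 + 125*h^3 - 340*h^2 + 373*h - 140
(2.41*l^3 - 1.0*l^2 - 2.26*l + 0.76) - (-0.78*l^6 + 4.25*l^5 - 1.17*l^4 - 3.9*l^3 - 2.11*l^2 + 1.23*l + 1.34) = 0.78*l^6 - 4.25*l^5 + 1.17*l^4 + 6.31*l^3 + 1.11*l^2 - 3.49*l - 0.58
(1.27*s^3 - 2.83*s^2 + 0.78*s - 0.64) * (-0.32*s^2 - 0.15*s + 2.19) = -0.4064*s^5 + 0.7151*s^4 + 2.9562*s^3 - 6.1099*s^2 + 1.8042*s - 1.4016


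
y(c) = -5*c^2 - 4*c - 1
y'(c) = -10*c - 4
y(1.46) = -17.50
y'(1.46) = -18.60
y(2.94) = -55.98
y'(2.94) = -33.40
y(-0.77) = -0.88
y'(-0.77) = 3.70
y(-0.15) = -0.51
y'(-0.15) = -2.50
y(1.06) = -10.86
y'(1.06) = -14.60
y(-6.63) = -194.26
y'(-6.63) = 62.30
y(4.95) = -143.31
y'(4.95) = -53.50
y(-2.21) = -16.58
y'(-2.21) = 18.10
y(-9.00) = -370.00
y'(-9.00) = 86.00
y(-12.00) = -673.00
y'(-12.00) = 116.00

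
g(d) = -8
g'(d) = 0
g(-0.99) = -8.00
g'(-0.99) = 0.00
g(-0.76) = -8.00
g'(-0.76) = 0.00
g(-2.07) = -8.00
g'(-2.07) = 0.00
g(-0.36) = -8.00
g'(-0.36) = 0.00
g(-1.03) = -8.00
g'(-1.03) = 0.00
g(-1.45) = -8.00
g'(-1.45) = 0.00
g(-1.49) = -8.00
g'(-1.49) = 0.00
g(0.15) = -8.00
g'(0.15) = 0.00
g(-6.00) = -8.00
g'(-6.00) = 0.00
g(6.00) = -8.00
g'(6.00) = 0.00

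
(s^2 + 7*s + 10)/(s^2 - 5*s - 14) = (s + 5)/(s - 7)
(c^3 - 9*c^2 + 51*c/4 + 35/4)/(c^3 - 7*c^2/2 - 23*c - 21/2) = (c - 5/2)/(c + 3)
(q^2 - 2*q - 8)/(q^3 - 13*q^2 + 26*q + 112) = (q - 4)/(q^2 - 15*q + 56)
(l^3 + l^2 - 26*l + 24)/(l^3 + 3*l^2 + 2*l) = (l^3 + l^2 - 26*l + 24)/(l*(l^2 + 3*l + 2))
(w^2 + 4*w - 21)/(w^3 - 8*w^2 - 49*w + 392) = (w - 3)/(w^2 - 15*w + 56)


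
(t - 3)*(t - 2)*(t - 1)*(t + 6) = t^4 - 25*t^2 + 60*t - 36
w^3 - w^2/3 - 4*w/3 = w*(w - 4/3)*(w + 1)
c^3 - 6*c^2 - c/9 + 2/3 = (c - 6)*(c - 1/3)*(c + 1/3)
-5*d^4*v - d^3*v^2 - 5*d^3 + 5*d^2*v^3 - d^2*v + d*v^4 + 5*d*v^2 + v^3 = (-d + v)*(d + v)*(5*d + v)*(d*v + 1)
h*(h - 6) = h^2 - 6*h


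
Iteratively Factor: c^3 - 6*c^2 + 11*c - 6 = (c - 1)*(c^2 - 5*c + 6) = (c - 2)*(c - 1)*(c - 3)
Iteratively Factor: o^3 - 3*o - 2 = (o + 1)*(o^2 - o - 2) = (o + 1)^2*(o - 2)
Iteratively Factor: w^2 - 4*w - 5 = (w - 5)*(w + 1)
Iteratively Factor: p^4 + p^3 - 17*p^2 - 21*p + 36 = (p - 1)*(p^3 + 2*p^2 - 15*p - 36) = (p - 1)*(p + 3)*(p^2 - p - 12) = (p - 1)*(p + 3)^2*(p - 4)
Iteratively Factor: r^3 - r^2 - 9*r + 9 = (r - 1)*(r^2 - 9) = (r - 1)*(r + 3)*(r - 3)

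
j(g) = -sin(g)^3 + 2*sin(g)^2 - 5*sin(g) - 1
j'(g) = -3*sin(g)^2*cos(g) + 4*sin(g)*cos(g) - 5*cos(g)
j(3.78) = 2.90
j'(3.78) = 6.78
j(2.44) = -3.66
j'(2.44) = 2.80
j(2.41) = -3.75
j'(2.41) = 2.73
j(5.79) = 1.92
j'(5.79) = -6.66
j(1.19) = -4.72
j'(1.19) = -1.44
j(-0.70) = 3.32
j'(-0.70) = -6.75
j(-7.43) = 5.98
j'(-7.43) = -4.58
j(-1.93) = 6.25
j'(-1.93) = 4.00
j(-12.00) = -3.26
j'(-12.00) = -3.14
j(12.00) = 2.41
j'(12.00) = -6.76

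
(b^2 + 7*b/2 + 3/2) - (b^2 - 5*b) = 17*b/2 + 3/2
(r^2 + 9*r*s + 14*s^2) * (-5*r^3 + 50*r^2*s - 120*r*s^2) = -5*r^5 + 5*r^4*s + 260*r^3*s^2 - 380*r^2*s^3 - 1680*r*s^4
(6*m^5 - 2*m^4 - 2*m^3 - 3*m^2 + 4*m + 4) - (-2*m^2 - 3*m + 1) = 6*m^5 - 2*m^4 - 2*m^3 - m^2 + 7*m + 3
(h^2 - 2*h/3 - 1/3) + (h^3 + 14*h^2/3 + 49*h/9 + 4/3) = h^3 + 17*h^2/3 + 43*h/9 + 1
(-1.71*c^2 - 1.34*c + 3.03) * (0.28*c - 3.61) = -0.4788*c^3 + 5.7979*c^2 + 5.6858*c - 10.9383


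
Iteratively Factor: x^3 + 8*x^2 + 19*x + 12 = (x + 4)*(x^2 + 4*x + 3) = (x + 3)*(x + 4)*(x + 1)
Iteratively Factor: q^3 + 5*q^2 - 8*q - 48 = (q + 4)*(q^2 + q - 12) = (q - 3)*(q + 4)*(q + 4)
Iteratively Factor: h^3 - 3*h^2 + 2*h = (h - 2)*(h^2 - h) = h*(h - 2)*(h - 1)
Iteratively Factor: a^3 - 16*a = (a + 4)*(a^2 - 4*a) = a*(a + 4)*(a - 4)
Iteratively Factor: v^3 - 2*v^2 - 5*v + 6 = (v - 1)*(v^2 - v - 6) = (v - 1)*(v + 2)*(v - 3)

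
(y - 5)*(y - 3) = y^2 - 8*y + 15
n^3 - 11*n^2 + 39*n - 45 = (n - 5)*(n - 3)^2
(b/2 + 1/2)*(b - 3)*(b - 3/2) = b^3/2 - 7*b^2/4 + 9/4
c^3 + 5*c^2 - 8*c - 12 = (c - 2)*(c + 1)*(c + 6)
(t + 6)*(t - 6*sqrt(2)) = t^2 - 6*sqrt(2)*t + 6*t - 36*sqrt(2)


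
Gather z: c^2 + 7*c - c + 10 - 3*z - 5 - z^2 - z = c^2 + 6*c - z^2 - 4*z + 5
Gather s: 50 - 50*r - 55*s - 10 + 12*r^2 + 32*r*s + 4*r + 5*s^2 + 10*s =12*r^2 - 46*r + 5*s^2 + s*(32*r - 45) + 40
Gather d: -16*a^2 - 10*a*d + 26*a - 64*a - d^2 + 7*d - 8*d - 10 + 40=-16*a^2 - 38*a - d^2 + d*(-10*a - 1) + 30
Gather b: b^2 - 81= b^2 - 81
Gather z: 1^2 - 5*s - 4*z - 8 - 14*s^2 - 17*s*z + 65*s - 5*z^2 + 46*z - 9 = -14*s^2 + 60*s - 5*z^2 + z*(42 - 17*s) - 16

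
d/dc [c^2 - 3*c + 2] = 2*c - 3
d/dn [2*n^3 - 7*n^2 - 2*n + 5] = 6*n^2 - 14*n - 2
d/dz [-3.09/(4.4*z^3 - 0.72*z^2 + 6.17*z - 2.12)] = (40.788*z^2 - 4.4496*z + 19.0653)/(4.4*z^3 - 0.72*z^2 + 6.17*z - 2.12)^2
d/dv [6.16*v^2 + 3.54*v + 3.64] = 12.32*v + 3.54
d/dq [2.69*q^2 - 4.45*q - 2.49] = 5.38*q - 4.45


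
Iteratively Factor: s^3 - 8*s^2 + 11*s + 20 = (s + 1)*(s^2 - 9*s + 20) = (s - 4)*(s + 1)*(s - 5)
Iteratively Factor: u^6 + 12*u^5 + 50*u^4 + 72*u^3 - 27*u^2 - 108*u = (u + 4)*(u^5 + 8*u^4 + 18*u^3 - 27*u) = (u + 3)*(u + 4)*(u^4 + 5*u^3 + 3*u^2 - 9*u) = (u + 3)^2*(u + 4)*(u^3 + 2*u^2 - 3*u) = u*(u + 3)^2*(u + 4)*(u^2 + 2*u - 3) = u*(u - 1)*(u + 3)^2*(u + 4)*(u + 3)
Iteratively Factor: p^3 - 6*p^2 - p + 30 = (p - 5)*(p^2 - p - 6) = (p - 5)*(p - 3)*(p + 2)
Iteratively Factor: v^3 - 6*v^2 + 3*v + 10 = (v - 5)*(v^2 - v - 2) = (v - 5)*(v + 1)*(v - 2)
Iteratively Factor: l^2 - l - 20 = (l - 5)*(l + 4)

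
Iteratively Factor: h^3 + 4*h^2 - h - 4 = (h - 1)*(h^2 + 5*h + 4) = (h - 1)*(h + 1)*(h + 4)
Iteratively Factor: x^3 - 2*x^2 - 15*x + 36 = (x - 3)*(x^2 + x - 12) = (x - 3)*(x + 4)*(x - 3)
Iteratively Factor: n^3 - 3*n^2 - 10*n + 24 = (n - 2)*(n^2 - n - 12) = (n - 2)*(n + 3)*(n - 4)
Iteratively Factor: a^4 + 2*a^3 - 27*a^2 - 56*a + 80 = (a + 4)*(a^3 - 2*a^2 - 19*a + 20) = (a + 4)^2*(a^2 - 6*a + 5) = (a - 1)*(a + 4)^2*(a - 5)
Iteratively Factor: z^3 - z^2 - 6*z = (z - 3)*(z^2 + 2*z) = z*(z - 3)*(z + 2)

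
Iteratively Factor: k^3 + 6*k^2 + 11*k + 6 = (k + 3)*(k^2 + 3*k + 2) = (k + 1)*(k + 3)*(k + 2)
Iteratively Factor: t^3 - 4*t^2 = (t)*(t^2 - 4*t) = t^2*(t - 4)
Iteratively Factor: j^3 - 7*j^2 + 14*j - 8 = (j - 2)*(j^2 - 5*j + 4) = (j - 2)*(j - 1)*(j - 4)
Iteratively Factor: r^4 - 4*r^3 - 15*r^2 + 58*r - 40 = (r - 1)*(r^3 - 3*r^2 - 18*r + 40) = (r - 2)*(r - 1)*(r^2 - r - 20) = (r - 5)*(r - 2)*(r - 1)*(r + 4)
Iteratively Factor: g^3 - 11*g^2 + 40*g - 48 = (g - 3)*(g^2 - 8*g + 16) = (g - 4)*(g - 3)*(g - 4)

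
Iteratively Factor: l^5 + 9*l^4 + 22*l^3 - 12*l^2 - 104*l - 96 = (l + 2)*(l^4 + 7*l^3 + 8*l^2 - 28*l - 48) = (l + 2)*(l + 4)*(l^3 + 3*l^2 - 4*l - 12) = (l + 2)^2*(l + 4)*(l^2 + l - 6) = (l - 2)*(l + 2)^2*(l + 4)*(l + 3)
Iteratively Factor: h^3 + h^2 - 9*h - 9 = (h - 3)*(h^2 + 4*h + 3) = (h - 3)*(h + 3)*(h + 1)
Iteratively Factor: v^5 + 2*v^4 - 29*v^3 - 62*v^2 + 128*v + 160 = (v - 5)*(v^4 + 7*v^3 + 6*v^2 - 32*v - 32) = (v - 5)*(v + 4)*(v^3 + 3*v^2 - 6*v - 8) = (v - 5)*(v + 1)*(v + 4)*(v^2 + 2*v - 8) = (v - 5)*(v - 2)*(v + 1)*(v + 4)*(v + 4)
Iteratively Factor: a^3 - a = (a + 1)*(a^2 - a) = a*(a + 1)*(a - 1)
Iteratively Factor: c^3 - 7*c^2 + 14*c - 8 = (c - 4)*(c^2 - 3*c + 2) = (c - 4)*(c - 2)*(c - 1)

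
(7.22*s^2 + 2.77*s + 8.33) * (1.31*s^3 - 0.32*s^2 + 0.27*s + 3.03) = 9.4582*s^5 + 1.3183*s^4 + 11.9753*s^3 + 19.9589*s^2 + 10.6422*s + 25.2399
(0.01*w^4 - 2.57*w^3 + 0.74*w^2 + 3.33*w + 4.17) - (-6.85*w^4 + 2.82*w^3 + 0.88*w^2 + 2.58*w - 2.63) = 6.86*w^4 - 5.39*w^3 - 0.14*w^2 + 0.75*w + 6.8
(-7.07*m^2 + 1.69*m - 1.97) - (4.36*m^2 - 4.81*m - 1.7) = -11.43*m^2 + 6.5*m - 0.27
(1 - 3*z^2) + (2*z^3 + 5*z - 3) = 2*z^3 - 3*z^2 + 5*z - 2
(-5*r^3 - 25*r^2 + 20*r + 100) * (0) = 0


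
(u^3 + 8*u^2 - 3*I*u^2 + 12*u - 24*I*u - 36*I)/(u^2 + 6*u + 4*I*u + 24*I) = (u^2 + u*(2 - 3*I) - 6*I)/(u + 4*I)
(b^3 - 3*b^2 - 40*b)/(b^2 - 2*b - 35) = b*(b - 8)/(b - 7)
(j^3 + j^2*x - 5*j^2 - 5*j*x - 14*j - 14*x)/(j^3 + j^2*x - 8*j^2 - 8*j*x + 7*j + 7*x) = (j + 2)/(j - 1)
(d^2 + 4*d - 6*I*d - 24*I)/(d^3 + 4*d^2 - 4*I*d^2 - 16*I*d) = (d - 6*I)/(d*(d - 4*I))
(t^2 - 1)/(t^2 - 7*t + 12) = (t^2 - 1)/(t^2 - 7*t + 12)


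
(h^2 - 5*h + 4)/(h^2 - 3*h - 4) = (h - 1)/(h + 1)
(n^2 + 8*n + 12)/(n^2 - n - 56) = (n^2 + 8*n + 12)/(n^2 - n - 56)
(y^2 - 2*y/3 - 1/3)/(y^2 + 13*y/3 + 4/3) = (y - 1)/(y + 4)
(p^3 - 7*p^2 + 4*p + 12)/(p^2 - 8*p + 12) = p + 1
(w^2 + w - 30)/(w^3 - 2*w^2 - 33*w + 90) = 1/(w - 3)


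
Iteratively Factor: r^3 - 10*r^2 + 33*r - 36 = (r - 4)*(r^2 - 6*r + 9) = (r - 4)*(r - 3)*(r - 3)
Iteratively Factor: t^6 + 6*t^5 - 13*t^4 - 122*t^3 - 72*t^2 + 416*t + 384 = (t + 4)*(t^5 + 2*t^4 - 21*t^3 - 38*t^2 + 80*t + 96) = (t + 4)^2*(t^4 - 2*t^3 - 13*t^2 + 14*t + 24) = (t + 1)*(t + 4)^2*(t^3 - 3*t^2 - 10*t + 24) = (t - 2)*(t + 1)*(t + 4)^2*(t^2 - t - 12) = (t - 2)*(t + 1)*(t + 3)*(t + 4)^2*(t - 4)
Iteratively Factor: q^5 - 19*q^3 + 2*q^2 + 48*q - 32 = (q - 1)*(q^4 + q^3 - 18*q^2 - 16*q + 32) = (q - 1)^2*(q^3 + 2*q^2 - 16*q - 32) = (q - 1)^2*(q + 2)*(q^2 - 16) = (q - 1)^2*(q + 2)*(q + 4)*(q - 4)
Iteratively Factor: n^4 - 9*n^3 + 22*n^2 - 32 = (n - 2)*(n^3 - 7*n^2 + 8*n + 16) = (n - 2)*(n + 1)*(n^2 - 8*n + 16) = (n - 4)*(n - 2)*(n + 1)*(n - 4)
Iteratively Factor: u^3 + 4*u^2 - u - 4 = (u + 4)*(u^2 - 1) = (u + 1)*(u + 4)*(u - 1)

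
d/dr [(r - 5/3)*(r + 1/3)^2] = (r - 1)*(3*r + 1)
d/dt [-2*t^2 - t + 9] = -4*t - 1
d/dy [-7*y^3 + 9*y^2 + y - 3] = -21*y^2 + 18*y + 1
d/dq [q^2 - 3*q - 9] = 2*q - 3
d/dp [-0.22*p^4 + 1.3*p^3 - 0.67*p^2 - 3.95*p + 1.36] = -0.88*p^3 + 3.9*p^2 - 1.34*p - 3.95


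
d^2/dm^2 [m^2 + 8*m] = 2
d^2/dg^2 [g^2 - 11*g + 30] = 2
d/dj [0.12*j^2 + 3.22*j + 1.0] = 0.24*j + 3.22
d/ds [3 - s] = -1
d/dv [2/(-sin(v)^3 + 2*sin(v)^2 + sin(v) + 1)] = 2*(3*sin(v)^2 - 4*sin(v) - 1)*cos(v)/(sin(v)*cos(v)^2 - 2*cos(v)^2 + 3)^2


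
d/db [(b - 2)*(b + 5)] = 2*b + 3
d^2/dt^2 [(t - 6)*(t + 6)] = 2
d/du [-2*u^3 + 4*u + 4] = 4 - 6*u^2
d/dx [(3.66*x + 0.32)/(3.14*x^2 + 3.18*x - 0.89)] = (11.4924*x^2 + 11.6388*x - (3.66*x + 0.32)*(6.28*x + 3.18) - 3.2574)/(3.14*x^2 + 3.18*x - 0.89)^2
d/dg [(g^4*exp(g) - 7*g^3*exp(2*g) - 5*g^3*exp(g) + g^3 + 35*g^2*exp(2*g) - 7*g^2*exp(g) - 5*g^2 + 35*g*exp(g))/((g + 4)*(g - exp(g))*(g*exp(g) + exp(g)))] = (-6*g^6*exp(2*g) + g^6*exp(g) - g^6 - 2*g^5*exp(2*g) + 12*g^5*exp(g) + 7*g^4*exp(3*g) + 39*g^4*exp(2*g) - 7*g^4*exp(g) + 31*g^4 + 70*g^3*exp(3*g) + 98*g^3*exp(2*g) - 162*g^3*exp(g) + 28*g^3 - 91*g^2*exp(3*g) + 417*g^2*exp(2*g) - 230*g^2*exp(g) - 20*g^2 - 280*g*exp(3*g) + 196*g*exp(2*g) + 40*g*exp(g) - 140*exp(2*g))*exp(-g)/(g^6 - 2*g^5*exp(g) + 10*g^5 + g^4*exp(2*g) - 20*g^4*exp(g) + 33*g^4 + 10*g^3*exp(2*g) - 66*g^3*exp(g) + 40*g^3 + 33*g^2*exp(2*g) - 80*g^2*exp(g) + 16*g^2 + 40*g*exp(2*g) - 32*g*exp(g) + 16*exp(2*g))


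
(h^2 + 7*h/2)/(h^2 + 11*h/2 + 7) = h/(h + 2)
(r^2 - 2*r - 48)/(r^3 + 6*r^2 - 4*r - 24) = (r - 8)/(r^2 - 4)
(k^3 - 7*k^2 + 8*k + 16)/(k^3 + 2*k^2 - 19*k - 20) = (k - 4)/(k + 5)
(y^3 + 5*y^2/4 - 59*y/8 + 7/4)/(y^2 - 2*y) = y + 13/4 - 7/(8*y)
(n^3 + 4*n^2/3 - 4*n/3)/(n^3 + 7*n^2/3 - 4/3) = n/(n + 1)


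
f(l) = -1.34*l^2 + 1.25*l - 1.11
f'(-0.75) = 3.26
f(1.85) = -3.38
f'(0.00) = 1.25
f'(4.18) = -9.95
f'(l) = 1.25 - 2.68*l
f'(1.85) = -3.71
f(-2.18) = -10.20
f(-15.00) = -321.36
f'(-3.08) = 9.50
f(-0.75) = -2.80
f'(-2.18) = 7.09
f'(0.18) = 0.77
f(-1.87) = -8.13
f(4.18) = -19.30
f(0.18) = -0.93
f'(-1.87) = 6.26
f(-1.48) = -5.90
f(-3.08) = -17.67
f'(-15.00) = 41.45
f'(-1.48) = 5.22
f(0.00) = -1.11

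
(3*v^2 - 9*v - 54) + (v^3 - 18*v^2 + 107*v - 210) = v^3 - 15*v^2 + 98*v - 264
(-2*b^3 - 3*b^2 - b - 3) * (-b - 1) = 2*b^4 + 5*b^3 + 4*b^2 + 4*b + 3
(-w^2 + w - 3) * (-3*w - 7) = 3*w^3 + 4*w^2 + 2*w + 21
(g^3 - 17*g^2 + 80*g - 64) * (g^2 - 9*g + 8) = g^5 - 26*g^4 + 241*g^3 - 920*g^2 + 1216*g - 512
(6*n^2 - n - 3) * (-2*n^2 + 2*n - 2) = -12*n^4 + 14*n^3 - 8*n^2 - 4*n + 6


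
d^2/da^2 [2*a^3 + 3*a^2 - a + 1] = 12*a + 6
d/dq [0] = 0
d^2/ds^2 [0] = 0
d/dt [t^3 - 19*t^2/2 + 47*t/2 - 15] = 3*t^2 - 19*t + 47/2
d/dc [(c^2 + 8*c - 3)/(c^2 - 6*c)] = 2*(-7*c^2 + 3*c - 9)/(c^2*(c^2 - 12*c + 36))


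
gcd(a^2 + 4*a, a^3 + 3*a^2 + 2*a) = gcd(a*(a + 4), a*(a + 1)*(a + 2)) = a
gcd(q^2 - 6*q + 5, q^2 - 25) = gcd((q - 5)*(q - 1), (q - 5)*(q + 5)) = q - 5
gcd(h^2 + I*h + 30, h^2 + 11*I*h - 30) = h + 6*I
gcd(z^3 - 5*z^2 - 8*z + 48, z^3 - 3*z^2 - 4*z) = z - 4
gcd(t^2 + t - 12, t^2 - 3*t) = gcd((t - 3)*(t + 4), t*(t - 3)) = t - 3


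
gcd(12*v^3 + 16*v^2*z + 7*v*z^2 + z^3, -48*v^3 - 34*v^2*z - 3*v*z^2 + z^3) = 6*v^2 + 5*v*z + z^2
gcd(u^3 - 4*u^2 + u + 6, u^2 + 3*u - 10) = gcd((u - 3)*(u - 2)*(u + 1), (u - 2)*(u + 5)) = u - 2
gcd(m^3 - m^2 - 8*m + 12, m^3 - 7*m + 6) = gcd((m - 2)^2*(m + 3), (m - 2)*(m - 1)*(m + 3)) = m^2 + m - 6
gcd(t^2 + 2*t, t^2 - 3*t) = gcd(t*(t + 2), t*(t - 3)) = t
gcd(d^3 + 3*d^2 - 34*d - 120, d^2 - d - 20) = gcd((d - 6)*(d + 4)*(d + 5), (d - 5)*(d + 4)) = d + 4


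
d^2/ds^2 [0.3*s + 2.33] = 0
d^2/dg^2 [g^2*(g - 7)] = 6*g - 14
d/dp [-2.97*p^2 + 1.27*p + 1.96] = 1.27 - 5.94*p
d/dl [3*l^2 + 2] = 6*l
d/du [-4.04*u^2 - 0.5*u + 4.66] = -8.08*u - 0.5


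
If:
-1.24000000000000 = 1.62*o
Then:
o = -0.77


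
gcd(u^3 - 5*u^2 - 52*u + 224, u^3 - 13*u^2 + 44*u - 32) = u^2 - 12*u + 32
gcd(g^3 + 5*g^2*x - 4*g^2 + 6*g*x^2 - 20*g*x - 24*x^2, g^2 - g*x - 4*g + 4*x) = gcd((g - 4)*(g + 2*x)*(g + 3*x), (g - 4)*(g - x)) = g - 4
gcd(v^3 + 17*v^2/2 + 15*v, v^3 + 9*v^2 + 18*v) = v^2 + 6*v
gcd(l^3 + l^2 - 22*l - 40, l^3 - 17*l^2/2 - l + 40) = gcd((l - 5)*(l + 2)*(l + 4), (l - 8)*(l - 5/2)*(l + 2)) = l + 2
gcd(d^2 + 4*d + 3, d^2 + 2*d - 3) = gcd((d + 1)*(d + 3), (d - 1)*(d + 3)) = d + 3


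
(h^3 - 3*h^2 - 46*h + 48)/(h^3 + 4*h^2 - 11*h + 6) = (h - 8)/(h - 1)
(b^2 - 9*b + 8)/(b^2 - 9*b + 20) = (b^2 - 9*b + 8)/(b^2 - 9*b + 20)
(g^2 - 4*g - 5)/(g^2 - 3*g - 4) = (g - 5)/(g - 4)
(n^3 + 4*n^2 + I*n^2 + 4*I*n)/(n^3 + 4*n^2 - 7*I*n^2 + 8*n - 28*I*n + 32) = n/(n - 8*I)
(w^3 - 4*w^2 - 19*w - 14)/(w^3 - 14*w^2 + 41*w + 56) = (w + 2)/(w - 8)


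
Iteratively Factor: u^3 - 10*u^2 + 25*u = (u - 5)*(u^2 - 5*u) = (u - 5)^2*(u)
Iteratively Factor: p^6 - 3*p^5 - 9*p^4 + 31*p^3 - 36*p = (p)*(p^5 - 3*p^4 - 9*p^3 + 31*p^2 - 36) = p*(p - 2)*(p^4 - p^3 - 11*p^2 + 9*p + 18) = p*(p - 3)*(p - 2)*(p^3 + 2*p^2 - 5*p - 6) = p*(p - 3)*(p - 2)*(p + 1)*(p^2 + p - 6) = p*(p - 3)*(p - 2)*(p + 1)*(p + 3)*(p - 2)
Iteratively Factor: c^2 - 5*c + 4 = (c - 4)*(c - 1)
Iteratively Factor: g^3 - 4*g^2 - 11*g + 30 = (g - 5)*(g^2 + g - 6) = (g - 5)*(g - 2)*(g + 3)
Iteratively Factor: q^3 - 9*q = (q + 3)*(q^2 - 3*q) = (q - 3)*(q + 3)*(q)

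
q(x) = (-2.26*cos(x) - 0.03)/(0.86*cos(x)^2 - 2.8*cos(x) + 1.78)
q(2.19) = 0.35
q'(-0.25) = -35.01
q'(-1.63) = -1.08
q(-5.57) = -11.27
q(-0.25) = 17.67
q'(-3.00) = -0.01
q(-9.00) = 0.40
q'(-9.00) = -0.04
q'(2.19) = 0.21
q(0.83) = -5.51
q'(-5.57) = 81.23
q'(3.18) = -0.00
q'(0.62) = 321.91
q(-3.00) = 0.41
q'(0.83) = 29.56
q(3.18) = 0.41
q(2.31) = 0.37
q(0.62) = -26.40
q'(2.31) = 0.15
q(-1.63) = 0.05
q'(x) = (1.72*sin(x)*cos(x) - 2.8*sin(x))*(-2.26*cos(x) - 0.03)/(0.86*cos(x)^2 - 2.8*cos(x) + 1.78)^2 + 2.26*sin(x)/(0.86*cos(x)^2 - 2.8*cos(x) + 1.78)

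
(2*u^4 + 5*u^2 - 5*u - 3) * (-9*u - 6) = -18*u^5 - 12*u^4 - 45*u^3 + 15*u^2 + 57*u + 18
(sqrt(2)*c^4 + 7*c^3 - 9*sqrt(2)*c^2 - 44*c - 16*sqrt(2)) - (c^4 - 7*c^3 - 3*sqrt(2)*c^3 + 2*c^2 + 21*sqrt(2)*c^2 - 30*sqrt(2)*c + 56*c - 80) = -c^4 + sqrt(2)*c^4 + 3*sqrt(2)*c^3 + 14*c^3 - 30*sqrt(2)*c^2 - 2*c^2 - 100*c + 30*sqrt(2)*c - 16*sqrt(2) + 80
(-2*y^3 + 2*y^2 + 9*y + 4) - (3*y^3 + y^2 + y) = -5*y^3 + y^2 + 8*y + 4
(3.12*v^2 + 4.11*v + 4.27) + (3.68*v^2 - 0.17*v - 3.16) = 6.8*v^2 + 3.94*v + 1.11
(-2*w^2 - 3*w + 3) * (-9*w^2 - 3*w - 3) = 18*w^4 + 33*w^3 - 12*w^2 - 9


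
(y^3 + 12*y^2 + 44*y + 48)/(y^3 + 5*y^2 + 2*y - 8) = (y + 6)/(y - 1)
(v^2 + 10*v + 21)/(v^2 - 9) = (v + 7)/(v - 3)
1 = 1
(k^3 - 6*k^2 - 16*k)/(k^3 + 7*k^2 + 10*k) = (k - 8)/(k + 5)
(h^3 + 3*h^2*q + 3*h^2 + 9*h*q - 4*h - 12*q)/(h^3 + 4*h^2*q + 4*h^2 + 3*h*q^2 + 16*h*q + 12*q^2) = (h - 1)/(h + q)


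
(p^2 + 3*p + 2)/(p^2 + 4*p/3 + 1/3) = 3*(p + 2)/(3*p + 1)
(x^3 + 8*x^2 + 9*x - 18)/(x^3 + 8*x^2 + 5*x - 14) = (x^2 + 9*x + 18)/(x^2 + 9*x + 14)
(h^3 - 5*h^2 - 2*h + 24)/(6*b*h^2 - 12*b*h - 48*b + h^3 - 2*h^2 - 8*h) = (h - 3)/(6*b + h)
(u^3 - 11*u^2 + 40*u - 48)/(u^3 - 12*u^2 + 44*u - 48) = (u^2 - 7*u + 12)/(u^2 - 8*u + 12)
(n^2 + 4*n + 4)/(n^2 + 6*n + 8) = (n + 2)/(n + 4)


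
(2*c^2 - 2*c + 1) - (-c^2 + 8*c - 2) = 3*c^2 - 10*c + 3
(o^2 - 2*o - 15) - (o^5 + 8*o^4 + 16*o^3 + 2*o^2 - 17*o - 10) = -o^5 - 8*o^4 - 16*o^3 - o^2 + 15*o - 5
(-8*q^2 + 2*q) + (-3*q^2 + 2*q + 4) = -11*q^2 + 4*q + 4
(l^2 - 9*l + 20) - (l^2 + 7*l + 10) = 10 - 16*l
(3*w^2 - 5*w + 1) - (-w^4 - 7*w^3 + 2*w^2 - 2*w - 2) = w^4 + 7*w^3 + w^2 - 3*w + 3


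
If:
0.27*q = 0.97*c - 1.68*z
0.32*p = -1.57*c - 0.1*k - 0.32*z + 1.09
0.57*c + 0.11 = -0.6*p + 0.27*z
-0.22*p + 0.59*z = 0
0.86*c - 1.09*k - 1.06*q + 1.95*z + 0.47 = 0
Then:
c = 2.60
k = -15.93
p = -3.19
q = 16.75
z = -1.19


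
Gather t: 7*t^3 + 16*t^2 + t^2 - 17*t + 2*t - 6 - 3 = 7*t^3 + 17*t^2 - 15*t - 9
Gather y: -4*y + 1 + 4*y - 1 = 0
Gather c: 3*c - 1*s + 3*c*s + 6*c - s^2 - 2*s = c*(3*s + 9) - s^2 - 3*s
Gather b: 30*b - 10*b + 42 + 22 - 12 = 20*b + 52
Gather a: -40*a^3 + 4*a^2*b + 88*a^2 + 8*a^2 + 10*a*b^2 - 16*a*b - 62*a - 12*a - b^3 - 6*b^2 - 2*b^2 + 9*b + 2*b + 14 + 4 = -40*a^3 + a^2*(4*b + 96) + a*(10*b^2 - 16*b - 74) - b^3 - 8*b^2 + 11*b + 18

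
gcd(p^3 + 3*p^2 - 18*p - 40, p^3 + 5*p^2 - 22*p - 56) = p^2 - 2*p - 8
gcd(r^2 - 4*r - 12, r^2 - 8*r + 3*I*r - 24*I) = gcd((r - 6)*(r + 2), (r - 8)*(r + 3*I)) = 1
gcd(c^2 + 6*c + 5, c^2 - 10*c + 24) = 1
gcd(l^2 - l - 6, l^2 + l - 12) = l - 3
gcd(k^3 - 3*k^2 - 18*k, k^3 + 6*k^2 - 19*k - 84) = k + 3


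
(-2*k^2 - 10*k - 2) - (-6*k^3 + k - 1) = 6*k^3 - 2*k^2 - 11*k - 1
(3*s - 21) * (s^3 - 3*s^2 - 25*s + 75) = 3*s^4 - 30*s^3 - 12*s^2 + 750*s - 1575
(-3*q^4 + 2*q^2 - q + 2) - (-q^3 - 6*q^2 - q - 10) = -3*q^4 + q^3 + 8*q^2 + 12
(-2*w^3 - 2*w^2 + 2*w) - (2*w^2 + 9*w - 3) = -2*w^3 - 4*w^2 - 7*w + 3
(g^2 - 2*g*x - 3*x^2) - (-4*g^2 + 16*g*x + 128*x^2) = 5*g^2 - 18*g*x - 131*x^2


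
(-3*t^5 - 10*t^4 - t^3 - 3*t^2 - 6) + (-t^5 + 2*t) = -4*t^5 - 10*t^4 - t^3 - 3*t^2 + 2*t - 6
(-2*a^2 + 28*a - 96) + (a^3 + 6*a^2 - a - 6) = a^3 + 4*a^2 + 27*a - 102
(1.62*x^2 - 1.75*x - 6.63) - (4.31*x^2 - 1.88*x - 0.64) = -2.69*x^2 + 0.13*x - 5.99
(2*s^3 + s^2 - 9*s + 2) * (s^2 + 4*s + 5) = 2*s^5 + 9*s^4 + 5*s^3 - 29*s^2 - 37*s + 10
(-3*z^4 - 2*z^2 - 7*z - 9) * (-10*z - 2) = 30*z^5 + 6*z^4 + 20*z^3 + 74*z^2 + 104*z + 18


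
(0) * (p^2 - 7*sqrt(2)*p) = 0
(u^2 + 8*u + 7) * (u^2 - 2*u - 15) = u^4 + 6*u^3 - 24*u^2 - 134*u - 105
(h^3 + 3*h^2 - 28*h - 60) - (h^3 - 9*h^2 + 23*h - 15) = 12*h^2 - 51*h - 45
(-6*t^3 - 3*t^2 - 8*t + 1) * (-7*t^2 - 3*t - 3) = 42*t^5 + 39*t^4 + 83*t^3 + 26*t^2 + 21*t - 3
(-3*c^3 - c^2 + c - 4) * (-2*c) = 6*c^4 + 2*c^3 - 2*c^2 + 8*c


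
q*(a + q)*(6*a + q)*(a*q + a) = 6*a^3*q^2 + 6*a^3*q + 7*a^2*q^3 + 7*a^2*q^2 + a*q^4 + a*q^3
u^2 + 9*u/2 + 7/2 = (u + 1)*(u + 7/2)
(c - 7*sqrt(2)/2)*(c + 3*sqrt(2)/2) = c^2 - 2*sqrt(2)*c - 21/2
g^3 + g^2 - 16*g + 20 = (g - 2)^2*(g + 5)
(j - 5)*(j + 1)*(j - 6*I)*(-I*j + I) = -I*j^4 - 6*j^3 + 5*I*j^3 + 30*j^2 + I*j^2 + 6*j - 5*I*j - 30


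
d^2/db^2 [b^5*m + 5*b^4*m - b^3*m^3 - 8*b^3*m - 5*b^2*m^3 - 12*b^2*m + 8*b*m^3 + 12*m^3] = 2*m*(10*b^3 + 30*b^2 - 3*b*m^2 - 24*b - 5*m^2 - 12)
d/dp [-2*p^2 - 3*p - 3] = -4*p - 3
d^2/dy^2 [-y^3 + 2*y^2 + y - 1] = 4 - 6*y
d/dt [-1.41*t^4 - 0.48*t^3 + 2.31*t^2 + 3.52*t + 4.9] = -5.64*t^3 - 1.44*t^2 + 4.62*t + 3.52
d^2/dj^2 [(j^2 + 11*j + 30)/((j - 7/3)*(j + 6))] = 396/(27*j^3 - 189*j^2 + 441*j - 343)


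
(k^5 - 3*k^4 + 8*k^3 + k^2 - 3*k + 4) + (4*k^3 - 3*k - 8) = k^5 - 3*k^4 + 12*k^3 + k^2 - 6*k - 4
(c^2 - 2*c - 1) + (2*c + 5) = c^2 + 4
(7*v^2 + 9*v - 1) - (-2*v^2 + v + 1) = 9*v^2 + 8*v - 2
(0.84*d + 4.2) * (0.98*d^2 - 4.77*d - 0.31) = 0.8232*d^3 + 0.1092*d^2 - 20.2944*d - 1.302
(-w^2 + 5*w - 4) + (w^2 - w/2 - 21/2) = 9*w/2 - 29/2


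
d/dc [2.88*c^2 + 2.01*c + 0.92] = 5.76*c + 2.01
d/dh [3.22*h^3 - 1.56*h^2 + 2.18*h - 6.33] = 9.66*h^2 - 3.12*h + 2.18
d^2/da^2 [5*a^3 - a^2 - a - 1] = 30*a - 2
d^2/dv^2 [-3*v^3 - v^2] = -18*v - 2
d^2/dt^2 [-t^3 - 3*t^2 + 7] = -6*t - 6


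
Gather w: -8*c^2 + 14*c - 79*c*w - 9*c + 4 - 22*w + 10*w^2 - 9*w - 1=-8*c^2 + 5*c + 10*w^2 + w*(-79*c - 31) + 3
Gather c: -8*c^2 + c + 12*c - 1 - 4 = -8*c^2 + 13*c - 5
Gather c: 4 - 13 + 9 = 0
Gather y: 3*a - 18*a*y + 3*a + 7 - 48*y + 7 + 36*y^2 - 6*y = 6*a + 36*y^2 + y*(-18*a - 54) + 14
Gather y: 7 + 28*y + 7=28*y + 14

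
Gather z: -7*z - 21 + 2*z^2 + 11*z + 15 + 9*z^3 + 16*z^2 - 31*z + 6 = 9*z^3 + 18*z^2 - 27*z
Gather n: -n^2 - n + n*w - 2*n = -n^2 + n*(w - 3)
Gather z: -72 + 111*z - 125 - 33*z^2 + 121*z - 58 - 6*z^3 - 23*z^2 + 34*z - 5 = -6*z^3 - 56*z^2 + 266*z - 260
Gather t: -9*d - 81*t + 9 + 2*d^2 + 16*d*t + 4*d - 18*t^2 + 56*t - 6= 2*d^2 - 5*d - 18*t^2 + t*(16*d - 25) + 3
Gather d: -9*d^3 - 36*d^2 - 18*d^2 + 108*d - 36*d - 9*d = -9*d^3 - 54*d^2 + 63*d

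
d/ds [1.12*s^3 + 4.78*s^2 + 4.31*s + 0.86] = 3.36*s^2 + 9.56*s + 4.31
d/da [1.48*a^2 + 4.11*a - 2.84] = 2.96*a + 4.11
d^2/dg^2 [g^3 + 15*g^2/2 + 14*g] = 6*g + 15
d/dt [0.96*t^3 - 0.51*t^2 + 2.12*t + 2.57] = 2.88*t^2 - 1.02*t + 2.12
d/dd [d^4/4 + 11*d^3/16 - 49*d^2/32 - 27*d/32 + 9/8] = d^3 + 33*d^2/16 - 49*d/16 - 27/32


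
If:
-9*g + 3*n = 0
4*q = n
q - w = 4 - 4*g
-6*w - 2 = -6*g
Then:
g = 44/45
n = 44/15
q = 11/15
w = 29/45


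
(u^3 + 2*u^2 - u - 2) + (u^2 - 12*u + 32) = u^3 + 3*u^2 - 13*u + 30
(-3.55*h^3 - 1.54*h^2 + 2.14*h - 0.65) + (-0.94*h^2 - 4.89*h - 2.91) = -3.55*h^3 - 2.48*h^2 - 2.75*h - 3.56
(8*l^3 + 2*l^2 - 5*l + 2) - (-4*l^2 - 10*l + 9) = 8*l^3 + 6*l^2 + 5*l - 7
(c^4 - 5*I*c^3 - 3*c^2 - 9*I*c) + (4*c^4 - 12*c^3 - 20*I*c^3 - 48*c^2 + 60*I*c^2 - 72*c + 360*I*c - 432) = 5*c^4 - 12*c^3 - 25*I*c^3 - 51*c^2 + 60*I*c^2 - 72*c + 351*I*c - 432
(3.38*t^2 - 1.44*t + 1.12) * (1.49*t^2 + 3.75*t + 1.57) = 5.0362*t^4 + 10.5294*t^3 + 1.5754*t^2 + 1.9392*t + 1.7584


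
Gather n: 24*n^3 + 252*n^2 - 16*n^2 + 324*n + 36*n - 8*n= 24*n^3 + 236*n^2 + 352*n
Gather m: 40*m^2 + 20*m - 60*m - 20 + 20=40*m^2 - 40*m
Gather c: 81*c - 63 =81*c - 63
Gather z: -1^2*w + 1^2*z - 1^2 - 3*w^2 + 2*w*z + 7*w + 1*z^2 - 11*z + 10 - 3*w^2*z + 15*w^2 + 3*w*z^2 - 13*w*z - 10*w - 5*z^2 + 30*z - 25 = 12*w^2 - 4*w + z^2*(3*w - 4) + z*(-3*w^2 - 11*w + 20) - 16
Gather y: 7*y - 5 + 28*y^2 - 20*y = 28*y^2 - 13*y - 5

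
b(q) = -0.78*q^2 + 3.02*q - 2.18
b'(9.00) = -11.02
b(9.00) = -38.18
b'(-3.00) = 7.70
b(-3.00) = -18.26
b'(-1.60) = 5.52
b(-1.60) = -9.01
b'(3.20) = -1.97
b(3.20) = -0.50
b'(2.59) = -1.02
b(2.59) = 0.41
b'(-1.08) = 4.70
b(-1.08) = -6.35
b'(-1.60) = 5.52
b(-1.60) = -9.01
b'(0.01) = 3.00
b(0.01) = -2.15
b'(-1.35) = 5.13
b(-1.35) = -7.68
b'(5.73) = -5.92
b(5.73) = -10.49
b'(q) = 3.02 - 1.56*q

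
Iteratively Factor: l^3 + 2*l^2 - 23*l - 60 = (l - 5)*(l^2 + 7*l + 12) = (l - 5)*(l + 4)*(l + 3)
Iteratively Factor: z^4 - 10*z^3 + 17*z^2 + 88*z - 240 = (z - 4)*(z^3 - 6*z^2 - 7*z + 60) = (z - 4)*(z + 3)*(z^2 - 9*z + 20) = (z - 4)^2*(z + 3)*(z - 5)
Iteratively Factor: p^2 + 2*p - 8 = (p + 4)*(p - 2)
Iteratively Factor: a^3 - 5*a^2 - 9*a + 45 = (a - 3)*(a^2 - 2*a - 15) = (a - 5)*(a - 3)*(a + 3)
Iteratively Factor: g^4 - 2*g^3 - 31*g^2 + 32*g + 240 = (g + 3)*(g^3 - 5*g^2 - 16*g + 80) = (g - 5)*(g + 3)*(g^2 - 16) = (g - 5)*(g + 3)*(g + 4)*(g - 4)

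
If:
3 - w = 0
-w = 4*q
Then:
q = -3/4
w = 3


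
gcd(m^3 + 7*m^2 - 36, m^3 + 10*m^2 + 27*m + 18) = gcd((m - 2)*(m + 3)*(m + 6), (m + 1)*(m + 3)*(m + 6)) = m^2 + 9*m + 18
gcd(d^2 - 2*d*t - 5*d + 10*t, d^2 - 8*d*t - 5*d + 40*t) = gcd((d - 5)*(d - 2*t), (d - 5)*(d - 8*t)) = d - 5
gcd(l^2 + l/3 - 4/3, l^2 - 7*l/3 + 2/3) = 1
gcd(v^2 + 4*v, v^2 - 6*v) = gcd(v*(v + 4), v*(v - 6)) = v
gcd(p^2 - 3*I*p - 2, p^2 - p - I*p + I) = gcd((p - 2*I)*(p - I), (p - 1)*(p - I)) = p - I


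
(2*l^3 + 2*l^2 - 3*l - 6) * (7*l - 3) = 14*l^4 + 8*l^3 - 27*l^2 - 33*l + 18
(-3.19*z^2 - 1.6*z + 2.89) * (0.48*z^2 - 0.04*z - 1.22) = -1.5312*z^4 - 0.6404*z^3 + 5.343*z^2 + 1.8364*z - 3.5258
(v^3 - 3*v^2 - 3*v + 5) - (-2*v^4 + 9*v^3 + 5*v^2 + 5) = 2*v^4 - 8*v^3 - 8*v^2 - 3*v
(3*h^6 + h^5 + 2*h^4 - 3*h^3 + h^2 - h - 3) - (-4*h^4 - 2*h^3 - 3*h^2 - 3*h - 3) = 3*h^6 + h^5 + 6*h^4 - h^3 + 4*h^2 + 2*h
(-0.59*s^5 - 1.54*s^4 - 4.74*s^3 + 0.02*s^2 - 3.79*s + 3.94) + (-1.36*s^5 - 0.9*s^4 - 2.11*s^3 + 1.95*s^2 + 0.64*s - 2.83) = -1.95*s^5 - 2.44*s^4 - 6.85*s^3 + 1.97*s^2 - 3.15*s + 1.11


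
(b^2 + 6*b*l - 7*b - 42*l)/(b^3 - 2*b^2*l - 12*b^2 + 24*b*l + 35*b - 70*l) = (b + 6*l)/(b^2 - 2*b*l - 5*b + 10*l)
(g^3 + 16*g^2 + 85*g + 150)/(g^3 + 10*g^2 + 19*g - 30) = (g + 5)/(g - 1)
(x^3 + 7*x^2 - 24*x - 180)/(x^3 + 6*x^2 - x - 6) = (x^2 + x - 30)/(x^2 - 1)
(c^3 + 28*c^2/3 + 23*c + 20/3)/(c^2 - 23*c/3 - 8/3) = (c^2 + 9*c + 20)/(c - 8)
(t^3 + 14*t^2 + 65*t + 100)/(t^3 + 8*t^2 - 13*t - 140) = (t^2 + 9*t + 20)/(t^2 + 3*t - 28)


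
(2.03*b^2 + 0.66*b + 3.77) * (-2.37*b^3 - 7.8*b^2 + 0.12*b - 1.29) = -4.8111*b^5 - 17.3982*b^4 - 13.8393*b^3 - 31.9455*b^2 - 0.399*b - 4.8633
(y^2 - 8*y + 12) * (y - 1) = y^3 - 9*y^2 + 20*y - 12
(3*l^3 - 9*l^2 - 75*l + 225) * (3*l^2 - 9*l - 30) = 9*l^5 - 54*l^4 - 234*l^3 + 1620*l^2 + 225*l - 6750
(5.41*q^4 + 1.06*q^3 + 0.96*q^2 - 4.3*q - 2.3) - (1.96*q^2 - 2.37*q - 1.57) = 5.41*q^4 + 1.06*q^3 - 1.0*q^2 - 1.93*q - 0.73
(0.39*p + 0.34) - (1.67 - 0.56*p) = 0.95*p - 1.33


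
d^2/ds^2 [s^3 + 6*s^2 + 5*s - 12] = 6*s + 12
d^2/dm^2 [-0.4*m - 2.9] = 0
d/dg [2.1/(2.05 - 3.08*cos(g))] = -6.468*sin(g)/(3.08*cos(g) - 2.05)^2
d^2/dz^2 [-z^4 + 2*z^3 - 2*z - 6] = 12*z*(1 - z)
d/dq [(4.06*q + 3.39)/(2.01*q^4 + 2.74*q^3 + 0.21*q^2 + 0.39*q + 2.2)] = (-24.4818*q^4 - 49.5044*q^3 - 28.7184*q^2 - 1.4238*q + 7.6099)/(4.0401*q^8 + 11.0148*q^7 + 8.3518*q^6 + 2.7186*q^5 + 11.0253*q^4 + 12.2198*q^3 + 1.0761*q^2 + 1.716*q + 4.84)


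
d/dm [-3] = 0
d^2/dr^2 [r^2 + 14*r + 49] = 2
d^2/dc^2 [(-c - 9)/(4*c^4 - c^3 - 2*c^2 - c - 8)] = 2*((c + 9)*(-16*c^3 + 3*c^2 + 4*c + 1)^2 + (16*c^3 - 3*c^2 - 4*c - (c + 9)*(-24*c^2 + 3*c + 2) - 1)*(-4*c^4 + c^3 + 2*c^2 + c + 8))/(-4*c^4 + c^3 + 2*c^2 + c + 8)^3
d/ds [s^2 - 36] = 2*s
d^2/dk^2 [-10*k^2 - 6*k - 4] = -20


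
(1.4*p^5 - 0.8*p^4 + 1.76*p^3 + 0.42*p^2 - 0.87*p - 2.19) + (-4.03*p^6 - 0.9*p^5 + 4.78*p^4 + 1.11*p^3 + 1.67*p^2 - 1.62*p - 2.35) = -4.03*p^6 + 0.5*p^5 + 3.98*p^4 + 2.87*p^3 + 2.09*p^2 - 2.49*p - 4.54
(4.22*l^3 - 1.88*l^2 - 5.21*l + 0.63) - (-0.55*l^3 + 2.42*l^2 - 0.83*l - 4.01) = 4.77*l^3 - 4.3*l^2 - 4.38*l + 4.64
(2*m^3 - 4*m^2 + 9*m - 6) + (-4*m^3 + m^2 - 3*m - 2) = -2*m^3 - 3*m^2 + 6*m - 8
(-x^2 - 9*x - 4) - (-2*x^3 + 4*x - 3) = 2*x^3 - x^2 - 13*x - 1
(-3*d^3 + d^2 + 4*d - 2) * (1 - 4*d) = 12*d^4 - 7*d^3 - 15*d^2 + 12*d - 2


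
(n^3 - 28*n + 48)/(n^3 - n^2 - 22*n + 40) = (n + 6)/(n + 5)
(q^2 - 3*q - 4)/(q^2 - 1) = (q - 4)/(q - 1)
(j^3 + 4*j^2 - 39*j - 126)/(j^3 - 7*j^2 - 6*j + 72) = (j + 7)/(j - 4)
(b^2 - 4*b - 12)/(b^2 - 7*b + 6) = (b + 2)/(b - 1)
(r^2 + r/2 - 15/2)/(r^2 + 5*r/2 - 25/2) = (r + 3)/(r + 5)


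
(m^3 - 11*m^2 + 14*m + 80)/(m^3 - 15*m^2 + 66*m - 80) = (m + 2)/(m - 2)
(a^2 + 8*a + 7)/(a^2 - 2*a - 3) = (a + 7)/(a - 3)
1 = 1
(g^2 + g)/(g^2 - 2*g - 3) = g/(g - 3)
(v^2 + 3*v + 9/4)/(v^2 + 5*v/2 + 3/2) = (v + 3/2)/(v + 1)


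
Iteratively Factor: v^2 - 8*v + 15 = (v - 3)*(v - 5)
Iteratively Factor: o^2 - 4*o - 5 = (o + 1)*(o - 5)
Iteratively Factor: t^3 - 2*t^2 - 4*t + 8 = (t - 2)*(t^2 - 4) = (t - 2)*(t + 2)*(t - 2)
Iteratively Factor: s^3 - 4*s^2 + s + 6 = (s - 3)*(s^2 - s - 2) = (s - 3)*(s - 2)*(s + 1)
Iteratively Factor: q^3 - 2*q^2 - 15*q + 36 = (q - 3)*(q^2 + q - 12) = (q - 3)*(q + 4)*(q - 3)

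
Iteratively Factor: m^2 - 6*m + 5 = (m - 1)*(m - 5)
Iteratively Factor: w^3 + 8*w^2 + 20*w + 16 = (w + 2)*(w^2 + 6*w + 8) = (w + 2)^2*(w + 4)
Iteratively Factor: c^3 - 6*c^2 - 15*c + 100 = (c + 4)*(c^2 - 10*c + 25) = (c - 5)*(c + 4)*(c - 5)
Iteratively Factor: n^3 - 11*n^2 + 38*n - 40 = (n - 5)*(n^2 - 6*n + 8) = (n - 5)*(n - 2)*(n - 4)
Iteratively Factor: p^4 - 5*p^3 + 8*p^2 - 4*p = (p - 2)*(p^3 - 3*p^2 + 2*p) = (p - 2)^2*(p^2 - p) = p*(p - 2)^2*(p - 1)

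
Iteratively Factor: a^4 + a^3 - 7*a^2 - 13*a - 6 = (a + 1)*(a^3 - 7*a - 6) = (a + 1)^2*(a^2 - a - 6) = (a + 1)^2*(a + 2)*(a - 3)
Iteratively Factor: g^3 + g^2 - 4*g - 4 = (g + 2)*(g^2 - g - 2) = (g - 2)*(g + 2)*(g + 1)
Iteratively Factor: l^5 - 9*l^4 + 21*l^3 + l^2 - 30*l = (l)*(l^4 - 9*l^3 + 21*l^2 + l - 30) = l*(l + 1)*(l^3 - 10*l^2 + 31*l - 30) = l*(l - 5)*(l + 1)*(l^2 - 5*l + 6) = l*(l - 5)*(l - 3)*(l + 1)*(l - 2)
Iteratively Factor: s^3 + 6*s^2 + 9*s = (s + 3)*(s^2 + 3*s) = (s + 3)^2*(s)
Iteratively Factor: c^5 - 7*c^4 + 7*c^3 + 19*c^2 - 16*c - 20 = (c - 2)*(c^4 - 5*c^3 - 3*c^2 + 13*c + 10) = (c - 5)*(c - 2)*(c^3 - 3*c - 2) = (c - 5)*(c - 2)*(c + 1)*(c^2 - c - 2) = (c - 5)*(c - 2)^2*(c + 1)*(c + 1)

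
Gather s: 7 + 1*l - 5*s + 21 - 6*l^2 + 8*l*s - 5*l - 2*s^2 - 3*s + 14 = -6*l^2 - 4*l - 2*s^2 + s*(8*l - 8) + 42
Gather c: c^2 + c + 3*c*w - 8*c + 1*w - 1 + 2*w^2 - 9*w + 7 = c^2 + c*(3*w - 7) + 2*w^2 - 8*w + 6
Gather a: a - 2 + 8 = a + 6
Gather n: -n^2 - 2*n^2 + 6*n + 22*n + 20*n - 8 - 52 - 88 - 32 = -3*n^2 + 48*n - 180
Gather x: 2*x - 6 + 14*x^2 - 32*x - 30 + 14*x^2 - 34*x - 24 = 28*x^2 - 64*x - 60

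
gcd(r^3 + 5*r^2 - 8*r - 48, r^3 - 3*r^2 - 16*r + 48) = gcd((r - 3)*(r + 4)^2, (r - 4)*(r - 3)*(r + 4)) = r^2 + r - 12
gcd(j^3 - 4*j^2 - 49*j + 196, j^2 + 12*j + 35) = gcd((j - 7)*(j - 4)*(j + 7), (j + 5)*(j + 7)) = j + 7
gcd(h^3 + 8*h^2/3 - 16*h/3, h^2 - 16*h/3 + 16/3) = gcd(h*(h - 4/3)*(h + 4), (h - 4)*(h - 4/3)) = h - 4/3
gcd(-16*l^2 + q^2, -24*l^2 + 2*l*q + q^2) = -4*l + q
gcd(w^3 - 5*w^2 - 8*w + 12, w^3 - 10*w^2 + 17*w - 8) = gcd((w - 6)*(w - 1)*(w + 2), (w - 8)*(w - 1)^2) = w - 1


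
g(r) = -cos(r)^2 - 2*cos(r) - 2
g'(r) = 2*sin(r)*cos(r) + 2*sin(r)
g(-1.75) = -1.68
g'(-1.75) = -1.62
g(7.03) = -4.01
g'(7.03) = 2.36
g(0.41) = -4.68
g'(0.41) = 1.53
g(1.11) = -3.09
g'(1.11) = 2.59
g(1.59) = -1.96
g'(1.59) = 1.96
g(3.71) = -1.02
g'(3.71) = -0.17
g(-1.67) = -1.81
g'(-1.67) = -1.79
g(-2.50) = -1.04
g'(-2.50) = -0.24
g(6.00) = -4.84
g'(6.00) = -1.10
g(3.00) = -1.00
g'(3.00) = 0.00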